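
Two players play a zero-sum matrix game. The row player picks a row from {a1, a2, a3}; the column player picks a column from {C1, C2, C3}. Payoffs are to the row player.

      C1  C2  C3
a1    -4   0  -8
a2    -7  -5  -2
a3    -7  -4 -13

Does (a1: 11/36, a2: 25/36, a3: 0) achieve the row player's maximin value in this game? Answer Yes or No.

No

Against C1 this mix gives (11/36)·(-4) + (25/36)·(-7) = -73/12.
Against C2 this mix gives (11/36)·0 + (25/36)·(-5) = -125/36.
Against C3 this mix gives (11/36)·(-8) + (25/36)·(-2) = -23/6.
The column player will play C1, holding the row player to -73/12. Shifting weight toward the row that does better against C1 would raise this floor (the equalizing mix achieves -16/3 against both C1 and C3), so the proposed strategy is not optimal.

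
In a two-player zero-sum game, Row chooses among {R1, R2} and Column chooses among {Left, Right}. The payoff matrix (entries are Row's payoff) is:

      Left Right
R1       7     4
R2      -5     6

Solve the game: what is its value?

Row minima: R1 → 4, R2 → -5; maximin = 4.
Column maxima: Left → 7, Right → 6; minimax = 6.
4 ≠ 6, so there is no saddle point; optimal play is mixed.
Let Row play R1 with probability p. Expected payoff against Left: 7p + (-5)(1−p) = 12p − 5; against Right: 4p + 6(1−p) = −2p + 6.
Setting these equal: 12p − 5 = −2p + 6 ⇒ 14p = 11 ⇒ p = 11/14, and the value is (12)·(11/14) − 5 = 31/7.
For Column: with q = P(Left), equating R1's and R2's payoffs gives 3q + 4 = −11q + 6 ⇒ q = 1/7.

31/7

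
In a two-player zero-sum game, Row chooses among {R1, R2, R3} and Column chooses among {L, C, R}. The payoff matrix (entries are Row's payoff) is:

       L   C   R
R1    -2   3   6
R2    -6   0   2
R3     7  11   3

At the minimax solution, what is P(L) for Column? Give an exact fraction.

1/4

Row minima: R1 → -2, R2 → -6, R3 → 3; maximin = 3.
Column maxima: L → 7, C → 11, R → 6; minimax = 6.
3 ≠ 6, so there is no saddle point; optimal play is mixed.
R2 is strictly dominated by R1, so Row never plays it.
C is strictly dominated by L (it gives Row strictly more in every row), so Column never plays it.
On the remaining 2×2 (R1, R3 vs L, R):
Let Row play R1 with probability p. Expected payoff against L: (-2)p + 7(1−p) = −9p + 7; against R: 6p + 3(1−p) = 3p + 3.
Setting these equal: −9p + 7 = 3p + 3 ⇒ −12p = -4 ⇒ p = 1/3, and the value is (-9)·(1/3) + 7 = 4.
For Column: with q = P(L), equating R1's and R3's payoffs gives −8q + 6 = 4q + 3 ⇒ q = 1/4.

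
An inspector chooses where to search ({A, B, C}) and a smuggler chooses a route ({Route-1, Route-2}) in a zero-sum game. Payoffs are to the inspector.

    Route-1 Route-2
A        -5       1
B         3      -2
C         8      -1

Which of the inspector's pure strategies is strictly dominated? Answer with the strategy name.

B

C gives a strictly higher payoff than B against every column: 8 > 3, -1 > -2.
So B is strictly dominated and the inspector never plays it.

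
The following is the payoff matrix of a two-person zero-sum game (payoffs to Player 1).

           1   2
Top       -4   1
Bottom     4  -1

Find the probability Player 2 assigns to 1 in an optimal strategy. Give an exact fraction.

1/5

Row minima: Top → -4, Bottom → -1; maximin = -1.
Column maxima: 1 → 4, 2 → 1; minimax = 1.
-1 ≠ 1, so there is no saddle point; optimal play is mixed.
Let Player 1 play Top with probability p. Expected payoff against 1: (-4)p + 4(1−p) = −8p + 4; against 2: 1p + (-1)(1−p) = 2p − 1.
Setting these equal: −8p + 4 = 2p − 1 ⇒ −10p = -5 ⇒ p = 1/2, and the value is (-8)·(1/2) + 4 = 0.
For Player 2: with q = P(1), equating Top's and Bottom's payoffs gives −5q + 1 = 5q − 1 ⇒ q = 1/5.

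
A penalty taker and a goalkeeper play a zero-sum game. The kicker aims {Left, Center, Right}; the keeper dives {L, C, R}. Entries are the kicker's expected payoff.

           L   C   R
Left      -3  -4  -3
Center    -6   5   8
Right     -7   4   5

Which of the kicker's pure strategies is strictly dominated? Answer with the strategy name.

Center gives a strictly higher payoff than Right against every column: -6 > -7, 5 > 4, 8 > 5.
So Right is strictly dominated and the kicker never plays it.

Right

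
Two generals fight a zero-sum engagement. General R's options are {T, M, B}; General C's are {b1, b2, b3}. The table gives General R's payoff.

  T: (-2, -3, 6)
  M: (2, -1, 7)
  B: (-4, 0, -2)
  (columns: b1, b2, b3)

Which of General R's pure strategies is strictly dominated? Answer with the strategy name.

T

M gives a strictly higher payoff than T against every column: 2 > -2, -1 > -3, 7 > 6.
So T is strictly dominated and General R never plays it.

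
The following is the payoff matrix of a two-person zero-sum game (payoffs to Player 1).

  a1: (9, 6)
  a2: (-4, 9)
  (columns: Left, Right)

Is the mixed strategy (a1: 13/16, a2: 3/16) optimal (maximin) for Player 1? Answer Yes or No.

Yes

Against Left this mix gives (13/16)·9 + (3/16)·(-4) = 105/16.
Against Right this mix gives (13/16)·6 + (3/16)·9 = 105/16.
All of Player 2's active replies (Left, Right) yield 105/16, and no column does worse for Player 1. The mix makes Player 2 indifferent and guarantees 105/16, so it is optimal.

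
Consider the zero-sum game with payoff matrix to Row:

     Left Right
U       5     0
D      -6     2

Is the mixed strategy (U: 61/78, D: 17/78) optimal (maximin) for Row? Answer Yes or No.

No

Against Left this mix gives (61/78)·5 + (17/78)·(-6) = 203/78.
Against Right this mix gives (61/78)·0 + (17/78)·2 = 17/39.
Column will play Right, holding Row to 17/39. Shifting weight toward the row that does better against Right would raise this floor (the equalizing mix achieves 10/13 against both Right and Left), so the proposed strategy is not optimal.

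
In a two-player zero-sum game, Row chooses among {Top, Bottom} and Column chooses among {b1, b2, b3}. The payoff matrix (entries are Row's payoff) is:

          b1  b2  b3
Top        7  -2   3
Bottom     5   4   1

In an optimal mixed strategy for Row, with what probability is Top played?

3/8

Row minima: Top → -2, Bottom → 1; maximin = 1.
Column maxima: b1 → 7, b2 → 4, b3 → 3; minimax = 3.
1 ≠ 3, so there is no saddle point; optimal play is mixed.
b1 is strictly dominated by b2 (it gives Row strictly more in every row), so Column never plays it.
On the remaining 2×2 (Top, Bottom vs b2, b3):
Let Row play Top with probability p. Expected payoff against b2: (-2)p + 4(1−p) = −6p + 4; against b3: 3p + 1(1−p) = 2p + 1.
Setting these equal: −6p + 4 = 2p + 1 ⇒ −8p = -3 ⇒ p = 3/8, and the value is (-6)·(3/8) + 4 = 7/4.
For Column: with q = P(b2), equating Top's and Bottom's payoffs gives −5q + 3 = 3q + 1 ⇒ q = 1/4.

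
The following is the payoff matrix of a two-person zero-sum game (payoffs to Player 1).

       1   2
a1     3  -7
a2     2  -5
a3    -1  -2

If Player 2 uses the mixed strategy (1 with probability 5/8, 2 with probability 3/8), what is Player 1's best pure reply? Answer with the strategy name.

a2

Expected payoff of a1: (5/8)·3 + (3/8)·(-7) = -3/4.
Expected payoff of a2: (5/8)·2 + (3/8)·(-5) = -5/8.
Expected payoff of a3: (5/8)·(-1) + (3/8)·(-2) = -11/8.
The largest is -5/8, so Player 1's best response is a2.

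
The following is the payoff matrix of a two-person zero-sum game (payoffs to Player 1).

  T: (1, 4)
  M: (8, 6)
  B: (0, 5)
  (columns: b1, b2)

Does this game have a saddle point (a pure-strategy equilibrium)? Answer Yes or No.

Yes

Row minima: T → 1, M → 6, B → 0; maximin = 6.
Column maxima: b1 → 8, b2 → 6; minimax = 6.
maximin = minimax = 6, so a saddle point exists.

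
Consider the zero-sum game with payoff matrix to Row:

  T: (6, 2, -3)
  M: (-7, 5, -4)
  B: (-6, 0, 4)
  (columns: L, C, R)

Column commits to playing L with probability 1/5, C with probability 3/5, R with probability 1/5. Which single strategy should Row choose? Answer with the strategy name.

Expected payoff of T: (1/5)·6 + (3/5)·2 + (1/5)·(-3) = 9/5.
Expected payoff of M: (1/5)·(-7) + (3/5)·5 + (1/5)·(-4) = 4/5.
Expected payoff of B: (1/5)·(-6) + (3/5)·0 + (1/5)·4 = -2/5.
The largest is 9/5, so Row's best response is T.

T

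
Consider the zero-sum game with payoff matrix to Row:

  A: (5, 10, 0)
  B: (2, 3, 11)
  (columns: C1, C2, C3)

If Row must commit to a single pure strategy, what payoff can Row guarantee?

2

Row minima: A → 0, B → 2.
The best of these is 2.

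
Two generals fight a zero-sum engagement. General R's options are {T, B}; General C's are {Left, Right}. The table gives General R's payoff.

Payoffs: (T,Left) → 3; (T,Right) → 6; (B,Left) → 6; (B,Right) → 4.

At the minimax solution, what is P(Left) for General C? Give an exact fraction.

2/5

Row minima: T → 3, B → 4; maximin = 4.
Column maxima: Left → 6, Right → 6; minimax = 6.
4 ≠ 6, so there is no saddle point; optimal play is mixed.
Let General R play T with probability p. Expected payoff against Left: 3p + 6(1−p) = −3p + 6; against Right: 6p + 4(1−p) = 2p + 4.
Setting these equal: −3p + 6 = 2p + 4 ⇒ −5p = -2 ⇒ p = 2/5, and the value is (-3)·(2/5) + 6 = 24/5.
For General C: with q = P(Left), equating T's and B's payoffs gives −3q + 6 = 2q + 4 ⇒ q = 2/5.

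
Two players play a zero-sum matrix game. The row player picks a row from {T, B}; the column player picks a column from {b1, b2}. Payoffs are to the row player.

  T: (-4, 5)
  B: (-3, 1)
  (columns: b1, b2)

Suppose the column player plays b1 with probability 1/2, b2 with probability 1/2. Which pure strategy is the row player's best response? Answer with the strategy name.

T

Expected payoff of T: (1/2)·(-4) + (1/2)·5 = 1/2.
Expected payoff of B: (1/2)·(-3) + (1/2)·1 = -1.
The largest is 1/2, so the row player's best response is T.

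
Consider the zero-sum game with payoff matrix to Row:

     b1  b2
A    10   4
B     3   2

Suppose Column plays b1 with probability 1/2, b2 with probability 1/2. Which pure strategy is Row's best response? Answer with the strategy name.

A

Expected payoff of A: (1/2)·10 + (1/2)·4 = 7.
Expected payoff of B: (1/2)·3 + (1/2)·2 = 5/2.
The largest is 7, so Row's best response is A.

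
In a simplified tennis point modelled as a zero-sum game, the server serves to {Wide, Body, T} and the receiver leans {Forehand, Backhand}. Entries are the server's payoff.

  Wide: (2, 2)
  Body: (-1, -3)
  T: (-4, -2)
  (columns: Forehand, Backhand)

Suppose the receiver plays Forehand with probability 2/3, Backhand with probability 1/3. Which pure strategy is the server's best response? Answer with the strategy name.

Wide

Expected payoff of Wide: (2/3)·2 + (1/3)·2 = 2.
Expected payoff of Body: (2/3)·(-1) + (1/3)·(-3) = -5/3.
Expected payoff of T: (2/3)·(-4) + (1/3)·(-2) = -10/3.
The largest is 2, so the server's best response is Wide.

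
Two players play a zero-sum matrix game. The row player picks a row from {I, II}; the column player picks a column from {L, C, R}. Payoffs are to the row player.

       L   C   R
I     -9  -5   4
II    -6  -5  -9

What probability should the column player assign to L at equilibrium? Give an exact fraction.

13/16

Row minima: I → -9, II → -9; maximin = -9.
Column maxima: L → -6, C → -5, R → 4; minimax = -6.
-9 ≠ -6, so there is no saddle point; optimal play is mixed.
C is strictly dominated by L (it gives the row player strictly more in every row), so the column player never plays it.
On the remaining 2×2 (I, II vs L, R):
Let the row player play I with probability p. Expected payoff against L: (-9)p + (-6)(1−p) = −3p − 6; against R: 4p + (-9)(1−p) = 13p − 9.
Setting these equal: −3p − 6 = 13p − 9 ⇒ −16p = -3 ⇒ p = 3/16, and the value is (-3)·(3/16) − 6 = -105/16.
For the column player: with q = P(L), equating I's and II's payoffs gives −13q + 4 = 3q − 9 ⇒ q = 13/16.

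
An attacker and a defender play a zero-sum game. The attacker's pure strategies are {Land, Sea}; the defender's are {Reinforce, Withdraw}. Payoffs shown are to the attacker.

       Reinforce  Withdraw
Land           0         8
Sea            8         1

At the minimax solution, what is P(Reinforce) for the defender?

7/15

Row minima: Land → 0, Sea → 1; maximin = 1.
Column maxima: Reinforce → 8, Withdraw → 8; minimax = 8.
1 ≠ 8, so there is no saddle point; optimal play is mixed.
Let the attacker play Land with probability p. Expected payoff against Reinforce: 0p + 8(1−p) = −8p + 8; against Withdraw: 8p + 1(1−p) = 7p + 1.
Setting these equal: −8p + 8 = 7p + 1 ⇒ −15p = -7 ⇒ p = 7/15, and the value is (-8)·(7/15) + 8 = 64/15.
For the defender: with q = P(Reinforce), equating Land's and Sea's payoffs gives −8q + 8 = 7q + 1 ⇒ q = 7/15.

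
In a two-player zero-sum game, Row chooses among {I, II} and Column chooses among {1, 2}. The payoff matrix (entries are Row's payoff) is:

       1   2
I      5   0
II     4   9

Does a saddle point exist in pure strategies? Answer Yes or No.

Row minima: I → 0, II → 4; maximin = 4.
Column maxima: 1 → 5, 2 → 9; minimax = 5.
4 ≠ 5, so no pure-strategy equilibrium exists.

No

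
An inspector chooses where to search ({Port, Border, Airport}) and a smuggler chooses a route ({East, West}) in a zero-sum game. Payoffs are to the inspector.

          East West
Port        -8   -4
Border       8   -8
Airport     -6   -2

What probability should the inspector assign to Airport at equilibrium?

Row minima: Port → -8, Border → -8, Airport → -6; maximin = -6.
Column maxima: East → 8, West → -2; minimax = -2.
-6 ≠ -2, so there is no saddle point; optimal play is mixed.
Port is strictly dominated by Airport, so the inspector never plays it.
On the remaining 2×2 (Border, Airport vs East, West):
Let the inspector play Border with probability p. Expected payoff against East: 8p + (-6)(1−p) = 14p − 6; against West: (-8)p + (-2)(1−p) = −6p − 2.
Setting these equal: 14p − 6 = −6p − 2 ⇒ 20p = 4 ⇒ p = 1/5, and the value is (14)·(1/5) − 6 = -16/5.
For the smuggler: with q = P(East), equating Border's and Airport's payoffs gives 16q − 8 = −4q − 2 ⇒ q = 3/10.

4/5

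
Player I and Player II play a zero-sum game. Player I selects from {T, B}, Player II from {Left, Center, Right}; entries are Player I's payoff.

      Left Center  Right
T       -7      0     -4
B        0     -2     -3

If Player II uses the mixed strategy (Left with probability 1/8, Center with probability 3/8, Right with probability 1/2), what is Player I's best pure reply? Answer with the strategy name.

Expected payoff of T: (1/8)·(-7) + (3/8)·0 + (1/2)·(-4) = -23/8.
Expected payoff of B: (1/8)·0 + (3/8)·(-2) + (1/2)·(-3) = -9/4.
The largest is -9/4, so Player I's best response is B.

B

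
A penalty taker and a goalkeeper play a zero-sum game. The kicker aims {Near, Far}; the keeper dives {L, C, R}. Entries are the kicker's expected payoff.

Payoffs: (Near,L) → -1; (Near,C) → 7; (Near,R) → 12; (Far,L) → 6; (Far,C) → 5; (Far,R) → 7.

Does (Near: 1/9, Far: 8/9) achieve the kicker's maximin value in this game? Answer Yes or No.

Against L this mix gives (1/9)·(-1) + (8/9)·6 = 47/9.
Against C this mix gives (1/9)·7 + (8/9)·5 = 47/9.
Against R this mix gives (1/9)·12 + (8/9)·7 = 68/9.
All of the keeper's active replies (L, C) yield 47/9, and no column does worse for the kicker. The mix makes the keeper indifferent and guarantees 47/9, so it is optimal.

Yes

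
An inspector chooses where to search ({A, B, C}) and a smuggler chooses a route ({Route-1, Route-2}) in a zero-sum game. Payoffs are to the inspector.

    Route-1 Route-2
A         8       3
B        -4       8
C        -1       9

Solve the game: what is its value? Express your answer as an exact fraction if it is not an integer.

5

Row minima: A → 3, B → -4, C → -1; maximin = 3.
Column maxima: Route-1 → 8, Route-2 → 9; minimax = 8.
3 ≠ 8, so there is no saddle point; optimal play is mixed.
B is strictly dominated by C, so the inspector never plays it.
On the remaining 2×2 (A, C vs Route-1, Route-2):
Let the inspector play A with probability p. Expected payoff against Route-1: 8p + (-1)(1−p) = 9p − 1; against Route-2: 3p + 9(1−p) = −6p + 9.
Setting these equal: 9p − 1 = −6p + 9 ⇒ 15p = 10 ⇒ p = 2/3, and the value is (9)·(2/3) − 1 = 5.
For the smuggler: with q = P(Route-1), equating A's and C's payoffs gives 5q + 3 = −10q + 9 ⇒ q = 2/5.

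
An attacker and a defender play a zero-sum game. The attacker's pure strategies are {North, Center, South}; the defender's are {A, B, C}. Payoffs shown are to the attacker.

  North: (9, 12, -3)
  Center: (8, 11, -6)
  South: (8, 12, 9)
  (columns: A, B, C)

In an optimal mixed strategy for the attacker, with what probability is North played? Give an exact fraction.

1/13

Row minima: North → -3, Center → -6, South → 8; maximin = 8.
Column maxima: A → 9, B → 12, C → 9; minimax = 9.
8 ≠ 9, so there is no saddle point; optimal play is mixed.
Center is strictly dominated by North, so the attacker never plays it.
B is strictly dominated by A (it gives the attacker strictly more in every row), so the defender never plays it.
On the remaining 2×2 (North, South vs A, C):
Let the attacker play North with probability p. Expected payoff against A: 9p + 8(1−p) = p + 8; against C: (-3)p + 9(1−p) = −12p + 9.
Setting these equal: p + 8 = −12p + 9 ⇒ 13p = 1 ⇒ p = 1/13, and the value is (1)·(1/13) + 8 = 105/13.
For the defender: with q = P(A), equating North's and South's payoffs gives 12q − 3 = −q + 9 ⇒ q = 12/13.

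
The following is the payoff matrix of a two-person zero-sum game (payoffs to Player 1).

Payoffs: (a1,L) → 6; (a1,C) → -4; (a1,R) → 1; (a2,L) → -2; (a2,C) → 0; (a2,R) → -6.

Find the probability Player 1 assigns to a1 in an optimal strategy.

Row minima: a1 → -4, a2 → -6; maximin = -4.
Column maxima: L → 6, C → 0, R → 1; minimax = 0.
-4 ≠ 0, so there is no saddle point; optimal play is mixed.
L is strictly dominated by R (it gives Player 1 strictly more in every row), so Player 2 never plays it.
On the remaining 2×2 (a1, a2 vs C, R):
Let Player 1 play a1 with probability p. Expected payoff against C: (-4)p + 0(1−p) = −4p; against R: 1p + (-6)(1−p) = 7p − 6.
Setting these equal: −4p = 7p − 6 ⇒ −11p = -6 ⇒ p = 6/11, and the value is (-4)·(6/11) = -24/11.
For Player 2: with q = P(C), equating a1's and a2's payoffs gives −5q + 1 = 6q − 6 ⇒ q = 7/11.

6/11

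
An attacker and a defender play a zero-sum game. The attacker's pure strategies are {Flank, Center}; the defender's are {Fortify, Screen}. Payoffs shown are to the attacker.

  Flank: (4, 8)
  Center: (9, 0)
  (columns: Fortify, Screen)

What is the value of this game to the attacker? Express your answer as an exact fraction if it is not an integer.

72/13

Row minima: Flank → 4, Center → 0; maximin = 4.
Column maxima: Fortify → 9, Screen → 8; minimax = 8.
4 ≠ 8, so there is no saddle point; optimal play is mixed.
Let the attacker play Flank with probability p. Expected payoff against Fortify: 4p + 9(1−p) = −5p + 9; against Screen: 8p + 0(1−p) = 8p.
Setting these equal: −5p + 9 = 8p ⇒ −13p = -9 ⇒ p = 9/13, and the value is (-5)·(9/13) + 9 = 72/13.
For the defender: with q = P(Fortify), equating Flank's and Center's payoffs gives −4q + 8 = 9q ⇒ q = 8/13.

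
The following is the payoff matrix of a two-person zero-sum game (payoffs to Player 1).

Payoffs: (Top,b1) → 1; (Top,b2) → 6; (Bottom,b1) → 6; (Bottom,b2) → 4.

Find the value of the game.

32/7

Row minima: Top → 1, Bottom → 4; maximin = 4.
Column maxima: b1 → 6, b2 → 6; minimax = 6.
4 ≠ 6, so there is no saddle point; optimal play is mixed.
Let Player 1 play Top with probability p. Expected payoff against b1: 1p + 6(1−p) = −5p + 6; against b2: 6p + 4(1−p) = 2p + 4.
Setting these equal: −5p + 6 = 2p + 4 ⇒ −7p = -2 ⇒ p = 2/7, and the value is (-5)·(2/7) + 6 = 32/7.
For Player 2: with q = P(b1), equating Top's and Bottom's payoffs gives −5q + 6 = 2q + 4 ⇒ q = 2/7.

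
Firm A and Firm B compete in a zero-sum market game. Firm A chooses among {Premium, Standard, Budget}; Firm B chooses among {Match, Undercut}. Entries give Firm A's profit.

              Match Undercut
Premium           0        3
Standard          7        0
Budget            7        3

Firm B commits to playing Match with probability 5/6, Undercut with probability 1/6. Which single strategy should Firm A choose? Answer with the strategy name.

Expected payoff of Premium: (5/6)·0 + (1/6)·3 = 1/2.
Expected payoff of Standard: (5/6)·7 + (1/6)·0 = 35/6.
Expected payoff of Budget: (5/6)·7 + (1/6)·3 = 19/3.
The largest is 19/3, so Firm A's best response is Budget.

Budget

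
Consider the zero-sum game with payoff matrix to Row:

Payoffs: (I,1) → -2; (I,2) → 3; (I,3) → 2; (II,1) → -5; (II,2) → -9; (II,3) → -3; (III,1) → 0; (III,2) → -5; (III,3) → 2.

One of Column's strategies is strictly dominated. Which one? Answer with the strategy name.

3

1 holds Row's payoff strictly below 3 in every row: -2 < 2, -5 < -3, 0 < 2.
So 3 is strictly dominated for Column.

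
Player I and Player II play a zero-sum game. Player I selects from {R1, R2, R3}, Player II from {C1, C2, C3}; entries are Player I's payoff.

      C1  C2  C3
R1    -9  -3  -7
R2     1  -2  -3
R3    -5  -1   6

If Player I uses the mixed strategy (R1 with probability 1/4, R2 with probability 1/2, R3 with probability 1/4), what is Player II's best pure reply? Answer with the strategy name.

C1

If Player II plays C1, Player I's expected payoff is (1/4)·(-9) + (1/2)·1 + (1/4)·(-5) = -3.
If Player II plays C2, Player I's expected payoff is (1/4)·(-3) + (1/2)·(-2) + (1/4)·(-1) = -2.
If Player II plays C3, Player I's expected payoff is (1/4)·(-7) + (1/2)·(-3) + (1/4)·6 = -7/4.
Player II minimizes Player I's payoff; the smallest is -3, so the best response is C1.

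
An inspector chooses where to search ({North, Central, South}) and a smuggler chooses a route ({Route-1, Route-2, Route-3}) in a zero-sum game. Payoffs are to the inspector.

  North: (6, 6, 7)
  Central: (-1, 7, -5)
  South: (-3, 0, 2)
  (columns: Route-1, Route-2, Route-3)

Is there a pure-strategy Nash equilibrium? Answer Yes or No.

Yes

Row minima: North → 6, Central → -5, South → -3; maximin = 6.
Column maxima: Route-1 → 6, Route-2 → 7, Route-3 → 7; minimax = 6.
maximin = minimax = 6, so a saddle point exists.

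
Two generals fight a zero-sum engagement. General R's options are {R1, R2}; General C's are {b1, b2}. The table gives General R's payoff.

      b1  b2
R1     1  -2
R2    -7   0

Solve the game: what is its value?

Row minima: R1 → -2, R2 → -7; maximin = -2.
Column maxima: b1 → 1, b2 → 0; minimax = 0.
-2 ≠ 0, so there is no saddle point; optimal play is mixed.
Let General R play R1 with probability p. Expected payoff against b1: 1p + (-7)(1−p) = 8p − 7; against b2: (-2)p + 0(1−p) = −2p.
Setting these equal: 8p − 7 = −2p ⇒ 10p = 7 ⇒ p = 7/10, and the value is (8)·(7/10) − 7 = -7/5.
For General C: with q = P(b1), equating R1's and R2's payoffs gives 3q − 2 = −7q ⇒ q = 1/5.

-7/5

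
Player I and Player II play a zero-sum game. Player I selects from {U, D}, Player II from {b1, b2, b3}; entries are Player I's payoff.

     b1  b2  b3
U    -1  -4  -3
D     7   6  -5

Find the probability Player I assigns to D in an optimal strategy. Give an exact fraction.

1/12

Row minima: U → -4, D → -5; maximin = -4.
Column maxima: b1 → 7, b2 → 6, b3 → -3; minimax = -3.
-4 ≠ -3, so there is no saddle point; optimal play is mixed.
b1 is strictly dominated by b2 (it gives Player I strictly more in every row), so Player II never plays it.
On the remaining 2×2 (U, D vs b2, b3):
Let Player I play U with probability p. Expected payoff against b2: (-4)p + 6(1−p) = −10p + 6; against b3: (-3)p + (-5)(1−p) = 2p − 5.
Setting these equal: −10p + 6 = 2p − 5 ⇒ −12p = -11 ⇒ p = 11/12, and the value is (-10)·(11/12) + 6 = -19/6.
For Player II: with q = P(b2), equating U's and D's payoffs gives −q − 3 = 11q − 5 ⇒ q = 1/6.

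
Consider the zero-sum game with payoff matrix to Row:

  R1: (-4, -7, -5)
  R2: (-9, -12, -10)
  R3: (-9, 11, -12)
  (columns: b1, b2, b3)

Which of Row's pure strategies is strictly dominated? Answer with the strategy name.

R2

R1 gives a strictly higher payoff than R2 against every column: -4 > -9, -7 > -12, -5 > -10.
So R2 is strictly dominated and Row never plays it.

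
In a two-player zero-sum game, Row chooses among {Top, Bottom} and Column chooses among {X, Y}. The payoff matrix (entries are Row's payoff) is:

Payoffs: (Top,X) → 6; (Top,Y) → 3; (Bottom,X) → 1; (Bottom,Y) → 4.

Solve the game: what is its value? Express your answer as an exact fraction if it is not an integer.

7/2

Row minima: Top → 3, Bottom → 1; maximin = 3.
Column maxima: X → 6, Y → 4; minimax = 4.
3 ≠ 4, so there is no saddle point; optimal play is mixed.
Let Row play Top with probability p. Expected payoff against X: 6p + 1(1−p) = 5p + 1; against Y: 3p + 4(1−p) = −p + 4.
Setting these equal: 5p + 1 = −p + 4 ⇒ 6p = 3 ⇒ p = 1/2, and the value is (5)·(1/2) + 1 = 7/2.
For Column: with q = P(X), equating Top's and Bottom's payoffs gives 3q + 3 = −3q + 4 ⇒ q = 1/6.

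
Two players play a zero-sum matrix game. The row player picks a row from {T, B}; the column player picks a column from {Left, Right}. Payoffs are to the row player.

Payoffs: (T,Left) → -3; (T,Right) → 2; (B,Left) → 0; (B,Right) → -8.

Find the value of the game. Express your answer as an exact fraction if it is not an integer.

Row minima: T → -3, B → -8; maximin = -3.
Column maxima: Left → 0, Right → 2; minimax = 0.
-3 ≠ 0, so there is no saddle point; optimal play is mixed.
Let the row player play T with probability p. Expected payoff against Left: (-3)p + 0(1−p) = −3p; against Right: 2p + (-8)(1−p) = 10p − 8.
Setting these equal: −3p = 10p − 8 ⇒ −13p = -8 ⇒ p = 8/13, and the value is (-3)·(8/13) = -24/13.
For the column player: with q = P(Left), equating T's and B's payoffs gives −5q + 2 = 8q − 8 ⇒ q = 10/13.

-24/13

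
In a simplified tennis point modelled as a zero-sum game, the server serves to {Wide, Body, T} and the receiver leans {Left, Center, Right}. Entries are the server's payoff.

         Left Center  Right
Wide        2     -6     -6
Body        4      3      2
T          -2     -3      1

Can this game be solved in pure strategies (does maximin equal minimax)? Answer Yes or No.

Yes

Row minima: Wide → -6, Body → 2, T → -3; maximin = 2.
Column maxima: Left → 4, Center → 3, Right → 2; minimax = 2.
maximin = minimax = 2, so a saddle point exists.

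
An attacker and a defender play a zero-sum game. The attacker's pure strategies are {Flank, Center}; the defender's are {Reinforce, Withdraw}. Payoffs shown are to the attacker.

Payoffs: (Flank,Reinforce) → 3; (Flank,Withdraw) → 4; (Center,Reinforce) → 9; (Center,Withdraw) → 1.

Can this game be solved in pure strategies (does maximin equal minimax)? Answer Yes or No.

Row minima: Flank → 3, Center → 1; maximin = 3.
Column maxima: Reinforce → 9, Withdraw → 4; minimax = 4.
3 ≠ 4, so no pure-strategy equilibrium exists.

No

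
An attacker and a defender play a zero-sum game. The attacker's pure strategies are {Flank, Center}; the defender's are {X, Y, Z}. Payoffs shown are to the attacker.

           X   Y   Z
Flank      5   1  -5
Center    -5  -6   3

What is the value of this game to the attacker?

-9/5

Row minima: Flank → -5, Center → -6; maximin = -5.
Column maxima: X → 5, Y → 1, Z → 3; minimax = 1.
-5 ≠ 1, so there is no saddle point; optimal play is mixed.
X is strictly dominated by Y (it gives the attacker strictly more in every row), so the defender never plays it.
On the remaining 2×2 (Flank, Center vs Y, Z):
Let the attacker play Flank with probability p. Expected payoff against Y: 1p + (-6)(1−p) = 7p − 6; against Z: (-5)p + 3(1−p) = −8p + 3.
Setting these equal: 7p − 6 = −8p + 3 ⇒ 15p = 9 ⇒ p = 3/5, and the value is (7)·(3/5) − 6 = -9/5.
For the defender: with q = P(Y), equating Flank's and Center's payoffs gives 6q − 5 = −9q + 3 ⇒ q = 8/15.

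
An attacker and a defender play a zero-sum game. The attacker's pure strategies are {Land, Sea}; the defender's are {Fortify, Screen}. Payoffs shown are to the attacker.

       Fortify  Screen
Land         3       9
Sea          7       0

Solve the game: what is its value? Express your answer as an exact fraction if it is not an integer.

63/13

Row minima: Land → 3, Sea → 0; maximin = 3.
Column maxima: Fortify → 7, Screen → 9; minimax = 7.
3 ≠ 7, so there is no saddle point; optimal play is mixed.
Let the attacker play Land with probability p. Expected payoff against Fortify: 3p + 7(1−p) = −4p + 7; against Screen: 9p + 0(1−p) = 9p.
Setting these equal: −4p + 7 = 9p ⇒ −13p = -7 ⇒ p = 7/13, and the value is (-4)·(7/13) + 7 = 63/13.
For the defender: with q = P(Fortify), equating Land's and Sea's payoffs gives −6q + 9 = 7q ⇒ q = 9/13.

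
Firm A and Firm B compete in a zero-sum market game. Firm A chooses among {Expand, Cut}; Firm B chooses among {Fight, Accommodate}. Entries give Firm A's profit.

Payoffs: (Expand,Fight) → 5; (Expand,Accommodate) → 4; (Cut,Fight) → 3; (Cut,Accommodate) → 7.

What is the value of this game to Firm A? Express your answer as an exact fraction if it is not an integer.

23/5

Row minima: Expand → 4, Cut → 3; maximin = 4.
Column maxima: Fight → 5, Accommodate → 7; minimax = 5.
4 ≠ 5, so there is no saddle point; optimal play is mixed.
Let Firm A play Expand with probability p. Expected payoff against Fight: 5p + 3(1−p) = 2p + 3; against Accommodate: 4p + 7(1−p) = −3p + 7.
Setting these equal: 2p + 3 = −3p + 7 ⇒ 5p = 4 ⇒ p = 4/5, and the value is (2)·(4/5) + 3 = 23/5.
For Firm B: with q = P(Fight), equating Expand's and Cut's payoffs gives q + 4 = −4q + 7 ⇒ q = 3/5.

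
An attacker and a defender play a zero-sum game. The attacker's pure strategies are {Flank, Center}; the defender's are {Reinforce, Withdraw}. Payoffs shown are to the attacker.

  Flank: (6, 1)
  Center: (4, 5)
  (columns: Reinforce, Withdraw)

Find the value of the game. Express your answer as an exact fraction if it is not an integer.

13/3

Row minima: Flank → 1, Center → 4; maximin = 4.
Column maxima: Reinforce → 6, Withdraw → 5; minimax = 5.
4 ≠ 5, so there is no saddle point; optimal play is mixed.
Let the attacker play Flank with probability p. Expected payoff against Reinforce: 6p + 4(1−p) = 2p + 4; against Withdraw: 1p + 5(1−p) = −4p + 5.
Setting these equal: 2p + 4 = −4p + 5 ⇒ 6p = 1 ⇒ p = 1/6, and the value is (2)·(1/6) + 4 = 13/3.
For the defender: with q = P(Reinforce), equating Flank's and Center's payoffs gives 5q + 1 = −q + 5 ⇒ q = 2/3.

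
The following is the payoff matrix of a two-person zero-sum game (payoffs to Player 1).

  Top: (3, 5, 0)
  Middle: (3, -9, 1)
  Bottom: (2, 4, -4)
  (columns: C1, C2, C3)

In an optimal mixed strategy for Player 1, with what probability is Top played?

Row minima: Top → 0, Middle → -9, Bottom → -4; maximin = 0.
Column maxima: C1 → 3, C2 → 5, C3 → 1; minimax = 1.
0 ≠ 1, so there is no saddle point; optimal play is mixed.
Bottom is strictly dominated by Top, so Player 1 never plays it.
C1 is strictly dominated by C3 (it gives Player 1 strictly more in every row), so Player 2 never plays it.
On the remaining 2×2 (Top, Middle vs C2, C3):
Let Player 1 play Top with probability p. Expected payoff against C2: 5p + (-9)(1−p) = 14p − 9; against C3: 0p + 1(1−p) = −p + 1.
Setting these equal: 14p − 9 = −p + 1 ⇒ 15p = 10 ⇒ p = 2/3, and the value is (14)·(2/3) − 9 = 1/3.
For Player 2: with q = P(C2), equating Top's and Middle's payoffs gives 5q = −10q + 1 ⇒ q = 1/15.

2/3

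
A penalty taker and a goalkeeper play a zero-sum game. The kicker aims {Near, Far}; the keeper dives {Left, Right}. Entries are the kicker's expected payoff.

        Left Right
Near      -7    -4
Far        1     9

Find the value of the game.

1

Row minima: Near → -7, Far → 1; maximin = 1.
Column maxima: Left → 1, Right → 9; minimax = 1.
Since maximin = minimax = 1, there is a saddle point and the value is 1.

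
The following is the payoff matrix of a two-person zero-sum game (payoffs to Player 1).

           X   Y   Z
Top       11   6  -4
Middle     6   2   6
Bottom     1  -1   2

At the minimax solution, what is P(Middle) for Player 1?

5/7

Row minima: Top → -4, Middle → 2, Bottom → -1; maximin = 2.
Column maxima: X → 11, Y → 6, Z → 6; minimax = 6.
2 ≠ 6, so there is no saddle point; optimal play is mixed.
Bottom is strictly dominated by Middle, so Player 1 never plays it.
X is strictly dominated by Y (it gives Player 1 strictly more in every row), so Player 2 never plays it.
On the remaining 2×2 (Top, Middle vs Y, Z):
Let Player 1 play Top with probability p. Expected payoff against Y: 6p + 2(1−p) = 4p + 2; against Z: (-4)p + 6(1−p) = −10p + 6.
Setting these equal: 4p + 2 = −10p + 6 ⇒ 14p = 4 ⇒ p = 2/7, and the value is (4)·(2/7) + 2 = 22/7.
For Player 2: with q = P(Y), equating Top's and Middle's payoffs gives 10q − 4 = −4q + 6 ⇒ q = 5/7.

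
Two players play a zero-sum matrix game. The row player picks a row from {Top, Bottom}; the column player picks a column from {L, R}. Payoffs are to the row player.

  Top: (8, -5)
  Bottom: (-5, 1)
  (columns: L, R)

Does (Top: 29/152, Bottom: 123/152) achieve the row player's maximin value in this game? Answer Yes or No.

Against L this mix gives (29/152)·8 + (123/152)·(-5) = -383/152.
Against R this mix gives (29/152)·(-5) + (123/152)·1 = -11/76.
The column player will play L, holding the row player to -383/152. Shifting weight toward the row that does better against L would raise this floor (the equalizing mix achieves -17/19 against both L and R), so the proposed strategy is not optimal.

No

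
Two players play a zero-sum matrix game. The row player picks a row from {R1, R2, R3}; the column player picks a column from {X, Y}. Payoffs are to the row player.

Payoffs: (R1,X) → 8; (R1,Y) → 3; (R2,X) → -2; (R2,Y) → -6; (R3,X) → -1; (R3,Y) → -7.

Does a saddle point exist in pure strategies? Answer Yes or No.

Row minima: R1 → 3, R2 → -6, R3 → -7; maximin = 3.
Column maxima: X → 8, Y → 3; minimax = 3.
maximin = minimax = 3, so a saddle point exists.

Yes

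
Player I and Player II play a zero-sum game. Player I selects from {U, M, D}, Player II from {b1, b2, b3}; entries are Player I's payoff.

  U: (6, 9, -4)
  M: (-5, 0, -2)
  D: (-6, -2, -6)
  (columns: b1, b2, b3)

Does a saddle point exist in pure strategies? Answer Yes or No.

Row minima: U → -4, M → -5, D → -6; maximin = -4.
Column maxima: b1 → 6, b2 → 9, b3 → -2; minimax = -2.
-4 ≠ -2, so no pure-strategy equilibrium exists.

No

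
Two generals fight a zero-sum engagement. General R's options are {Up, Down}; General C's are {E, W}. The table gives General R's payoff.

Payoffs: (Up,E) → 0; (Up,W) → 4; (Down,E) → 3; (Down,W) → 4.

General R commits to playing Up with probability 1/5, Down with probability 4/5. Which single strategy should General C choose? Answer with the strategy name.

E

If General C plays E, General R's expected payoff is (1/5)·0 + (4/5)·3 = 12/5.
If General C plays W, General R's expected payoff is (1/5)·4 + (4/5)·4 = 4.
General C minimizes General R's payoff; the smallest is 12/5, so the best response is E.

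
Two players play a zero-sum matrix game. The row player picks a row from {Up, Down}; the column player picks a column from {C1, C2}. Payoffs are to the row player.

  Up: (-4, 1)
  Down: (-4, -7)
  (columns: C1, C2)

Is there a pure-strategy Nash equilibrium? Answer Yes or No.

Row minima: Up → -4, Down → -7; maximin = -4.
Column maxima: C1 → -4, C2 → 1; minimax = -4.
maximin = minimax = -4, so a saddle point exists.

Yes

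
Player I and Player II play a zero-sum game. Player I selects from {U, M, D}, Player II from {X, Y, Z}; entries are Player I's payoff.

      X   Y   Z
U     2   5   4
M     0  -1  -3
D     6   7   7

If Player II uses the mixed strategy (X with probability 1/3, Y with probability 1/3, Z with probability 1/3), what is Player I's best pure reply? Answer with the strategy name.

D

Expected payoff of U: (1/3)·2 + (1/3)·5 + (1/3)·4 = 11/3.
Expected payoff of M: (1/3)·0 + (1/3)·(-1) + (1/3)·(-3) = -4/3.
Expected payoff of D: (1/3)·6 + (1/3)·7 + (1/3)·7 = 20/3.
The largest is 20/3, so Player I's best response is D.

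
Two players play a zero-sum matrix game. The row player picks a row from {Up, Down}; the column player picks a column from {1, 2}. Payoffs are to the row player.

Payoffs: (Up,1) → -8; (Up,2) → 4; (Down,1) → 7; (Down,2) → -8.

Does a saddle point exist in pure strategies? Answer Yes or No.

No

Row minima: Up → -8, Down → -8; maximin = -8.
Column maxima: 1 → 7, 2 → 4; minimax = 4.
-8 ≠ 4, so no pure-strategy equilibrium exists.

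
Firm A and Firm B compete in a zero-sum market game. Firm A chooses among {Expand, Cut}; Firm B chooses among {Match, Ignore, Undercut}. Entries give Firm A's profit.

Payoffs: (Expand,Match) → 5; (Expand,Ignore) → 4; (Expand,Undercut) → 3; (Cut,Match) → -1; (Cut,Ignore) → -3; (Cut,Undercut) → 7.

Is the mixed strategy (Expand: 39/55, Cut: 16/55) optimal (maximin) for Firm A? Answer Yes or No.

Against Match this mix gives (39/55)·5 + (16/55)·(-1) = 179/55.
Against Ignore this mix gives (39/55)·4 + (16/55)·(-3) = 108/55.
Against Undercut this mix gives (39/55)·3 + (16/55)·7 = 229/55.
Firm B will play Ignore, holding Firm A to 108/55. Shifting weight toward the row that does better against Ignore would raise this floor (the equalizing mix achieves 37/11 against both Ignore and Undercut), so the proposed strategy is not optimal.

No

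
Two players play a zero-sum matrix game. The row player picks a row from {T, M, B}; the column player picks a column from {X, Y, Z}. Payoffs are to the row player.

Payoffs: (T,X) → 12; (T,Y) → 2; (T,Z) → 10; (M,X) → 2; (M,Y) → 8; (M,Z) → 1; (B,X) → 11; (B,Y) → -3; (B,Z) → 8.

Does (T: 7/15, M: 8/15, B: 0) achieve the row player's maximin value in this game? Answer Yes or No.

Yes

Against X this mix gives (7/15)·12 + (8/15)·2 = 20/3.
Against Y this mix gives (7/15)·2 + (8/15)·8 = 26/5.
Against Z this mix gives (7/15)·10 + (8/15)·1 = 26/5.
All of the column player's active replies (Y, Z) yield 26/5, and no column does worse for the row player. The mix makes the column player indifferent and guarantees 26/5, so it is optimal.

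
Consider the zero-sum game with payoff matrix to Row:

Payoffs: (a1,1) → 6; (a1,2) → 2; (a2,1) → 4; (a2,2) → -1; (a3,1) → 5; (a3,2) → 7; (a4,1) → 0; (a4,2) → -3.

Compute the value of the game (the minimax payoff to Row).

Row minima: a1 → 2, a2 → -1, a3 → 5, a4 → -3; maximin = 5.
Column maxima: 1 → 6, 2 → 7; minimax = 6.
5 ≠ 6, so there is no saddle point; optimal play is mixed.
a2 is strictly dominated by a1, so Row never plays it.
a4 is strictly dominated by a1, so Row never plays it.
On the remaining 2×2 (a1, a3 vs 1, 2):
Let Row play a1 with probability p. Expected payoff against 1: 6p + 5(1−p) = p + 5; against 2: 2p + 7(1−p) = −5p + 7.
Setting these equal: p + 5 = −5p + 7 ⇒ 6p = 2 ⇒ p = 1/3, and the value is (1)·(1/3) + 5 = 16/3.
For Column: with q = P(1), equating a1's and a3's payoffs gives 4q + 2 = −2q + 7 ⇒ q = 5/6.

16/3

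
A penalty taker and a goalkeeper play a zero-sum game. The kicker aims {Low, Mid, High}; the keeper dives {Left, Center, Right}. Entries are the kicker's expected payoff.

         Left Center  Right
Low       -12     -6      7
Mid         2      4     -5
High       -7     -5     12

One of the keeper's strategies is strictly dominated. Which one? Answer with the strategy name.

Center

Left holds the kicker's payoff strictly below Center in every row: -12 < -6, 2 < 4, -7 < -5.
So Center is strictly dominated for the keeper.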